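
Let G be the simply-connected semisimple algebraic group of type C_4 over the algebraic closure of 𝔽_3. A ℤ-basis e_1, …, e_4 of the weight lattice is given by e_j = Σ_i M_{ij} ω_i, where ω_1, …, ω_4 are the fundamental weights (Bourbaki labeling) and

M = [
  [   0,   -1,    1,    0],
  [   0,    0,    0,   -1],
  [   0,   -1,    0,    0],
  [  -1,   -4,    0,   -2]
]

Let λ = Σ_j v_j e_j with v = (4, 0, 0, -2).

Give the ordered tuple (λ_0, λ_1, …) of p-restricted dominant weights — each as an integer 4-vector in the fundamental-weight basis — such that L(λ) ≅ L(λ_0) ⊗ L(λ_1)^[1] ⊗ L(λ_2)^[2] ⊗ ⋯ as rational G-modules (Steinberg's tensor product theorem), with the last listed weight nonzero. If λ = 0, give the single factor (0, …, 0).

((0, 2, 0, 0),)

Compute c_i = Σ_j M_{ij} v_j with v = (4, 0, 0, -2):
  c_1 = 0·4 + (-1)·(0) + 1·0 + (0)·(-2) = 0
  c_2 = 0·4 + 0·0 + 0·0 + (-1)·(-2) = 2
  c_3 = 0·4 + (-1)·(0) + 0·0 + (0)·(-2) = 0
  c_4 = (-1)·(4) + (-4)·(0) + 0·0 + (-2)·(-2) = 0
Base-3 expansion of each c_i:
  c_1 = 0
  c_2 = 2 = 2·3^0
  c_3 = 0
  c_4 = 0
p-restricted factor λ_0 = (0, 2, 0, 0)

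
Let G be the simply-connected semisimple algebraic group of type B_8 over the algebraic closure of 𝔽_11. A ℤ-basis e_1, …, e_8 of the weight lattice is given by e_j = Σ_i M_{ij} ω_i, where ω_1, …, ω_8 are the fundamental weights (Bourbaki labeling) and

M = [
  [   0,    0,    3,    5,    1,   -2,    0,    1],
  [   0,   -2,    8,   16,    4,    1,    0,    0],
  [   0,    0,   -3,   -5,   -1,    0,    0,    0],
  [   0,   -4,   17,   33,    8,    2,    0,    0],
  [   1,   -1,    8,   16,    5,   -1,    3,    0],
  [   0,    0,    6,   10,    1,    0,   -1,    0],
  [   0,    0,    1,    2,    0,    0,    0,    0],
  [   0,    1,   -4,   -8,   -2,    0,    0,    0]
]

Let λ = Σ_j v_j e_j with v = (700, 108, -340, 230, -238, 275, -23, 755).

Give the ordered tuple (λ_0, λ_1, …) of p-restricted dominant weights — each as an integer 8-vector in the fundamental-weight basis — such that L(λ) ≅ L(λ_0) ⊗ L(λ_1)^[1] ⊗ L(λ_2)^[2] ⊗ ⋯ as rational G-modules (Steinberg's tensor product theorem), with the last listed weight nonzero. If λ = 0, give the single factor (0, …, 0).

((9, 1, 9, 2, 7, 1, 10, 5), (8, 6, 9, 2, 1, 4, 10, 9))

Compute c_i = Σ_j M_{ij} v_j with v = (700, 108, -340, 230, -238, 275, -23, 755):
  c_1 = 0·700 + 0·108 + (3)·(-340) + 5·230 + (1)·(-238) + (-2)·(275) + (0)·(-23) + 1·755 = 97
  c_2 = 0·700 + (-2)·(108) + (8)·(-340) + 16·230 + (4)·(-238) + 1·275 + (0)·(-23) + 0·755 = 67
  c_3 = 0·700 + 0·108 + (-3)·(-340) + (-5)·(230) + (-1)·(-238) + 0·275 + (0)·(-23) + 0·755 = 108
  c_4 = 0·700 + (-4)·(108) + (17)·(-340) + 33·230 + (8)·(-238) + 2·275 + (0)·(-23) + 0·755 = 24
  c_5 = 1·700 + (-1)·(108) + (8)·(-340) + 16·230 + (5)·(-238) + (-1)·(275) + (3)·(-23) + 0·755 = 18
  c_6 = 0·700 + 0·108 + (6)·(-340) + 10·230 + (1)·(-238) + 0·275 + (-1)·(-23) + 0·755 = 45
  c_7 = 0·700 + 0·108 + (1)·(-340) + 2·230 + (0)·(-238) + 0·275 + (0)·(-23) + 0·755 = 120
  c_8 = 0·700 + 1·108 + (-4)·(-340) + (-8)·(230) + (-2)·(-238) + 0·275 + (0)·(-23) + 0·755 = 104
Expand coordinatewise in base 11:
  c_1 = 97 = 9·11^0 + 8·11^1
  c_2 = 67 = 1·11^0 + 6·11^1
  c_3 = 108 = 9·11^0 + 9·11^1
  c_4 = 24 = 2·11^0 + 2·11^1
  c_5 = 18 = 7·11^0 + 1·11^1
  c_6 = 45 = 1·11^0 + 4·11^1
  c_7 = 120 = 10·11^0 + 10·11^1
  c_8 = 104 = 5·11^0 + 9·11^1
p-restricted factor λ_0 = (9, 1, 9, 2, 7, 1, 10, 5)
p-restricted factor λ_1 = (8, 6, 9, 2, 1, 4, 10, 9)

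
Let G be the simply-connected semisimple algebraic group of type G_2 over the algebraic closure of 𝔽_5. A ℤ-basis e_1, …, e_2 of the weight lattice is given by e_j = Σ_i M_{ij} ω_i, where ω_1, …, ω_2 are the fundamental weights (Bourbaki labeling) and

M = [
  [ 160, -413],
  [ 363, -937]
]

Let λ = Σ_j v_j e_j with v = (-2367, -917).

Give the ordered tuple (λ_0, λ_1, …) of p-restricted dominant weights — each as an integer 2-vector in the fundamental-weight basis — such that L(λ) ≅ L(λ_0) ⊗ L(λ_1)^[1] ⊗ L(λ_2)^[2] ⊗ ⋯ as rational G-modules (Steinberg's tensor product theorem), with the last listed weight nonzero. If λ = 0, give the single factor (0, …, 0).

Compute c_i = Σ_j M_{ij} v_j with v = (-2367, -917):
  c_1 = (160)·(-2367) + (-413)·(-917) = 1
  c_2 = (363)·(-2367) + (-937)·(-917) = 8
Expand coordinatewise in base 5:
  c_1 = 1 = 1·5^0
  c_2 = 8 = 3·5^0 + 1·5^1
Factor λ_0 = (1, 3)
Factor λ_1 = (0, 1)

((1, 3), (0, 1))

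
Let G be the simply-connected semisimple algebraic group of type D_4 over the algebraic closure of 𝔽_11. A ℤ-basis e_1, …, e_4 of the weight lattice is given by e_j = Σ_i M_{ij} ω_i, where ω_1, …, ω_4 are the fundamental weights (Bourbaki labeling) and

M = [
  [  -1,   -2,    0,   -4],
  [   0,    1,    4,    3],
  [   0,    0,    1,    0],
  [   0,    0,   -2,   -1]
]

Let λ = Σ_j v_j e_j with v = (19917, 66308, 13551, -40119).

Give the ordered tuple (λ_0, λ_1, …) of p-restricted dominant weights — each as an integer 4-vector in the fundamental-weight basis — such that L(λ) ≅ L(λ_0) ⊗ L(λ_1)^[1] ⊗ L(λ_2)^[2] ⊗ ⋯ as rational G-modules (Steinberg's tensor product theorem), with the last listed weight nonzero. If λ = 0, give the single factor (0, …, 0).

((1, 1, 10, 4), (7, 3, 10, 6), (10, 1, 1, 8), (5, 0, 10, 9))

In the fundamental-weight basis, λ has coordinates c = M·v (v = (19917, 66308, 13551, -40119)):
  c_1 = (-1)·(19917) + (-2)·(66308) + (0)·(13551) + (-4)·(-40119) = 7943
  c_2 = (0)·(19917) + (1)·(66308) + (4)·(13551) + (3)·(-40119) = 155
  c_3 = (0)·(19917) + (0)·(66308) + (1)·(13551) + (0)·(-40119) = 13551
  c_4 = (0)·(19917) + (0)·(66308) + (-2)·(13551) + (-1)·(-40119) = 13017
p = 11; digits c_i = Σ_j d_{ij}·11^j, 0 ≤ d_{ij} < 11:
  c_1 = 7943 = 1·11^0 + 7·11^1 + 10·11^2 + 5·11^3
  c_2 = 155 = 1·11^0 + 3·11^1 + 1·11^2
  c_3 = 13551 = 10·11^0 + 10·11^1 + 1·11^2 + 10·11^3
  c_4 = 13017 = 4·11^0 + 6·11^1 + 8·11^2 + 9·11^3
Factor λ_0 = (1, 1, 10, 4)
Factor λ_1 = (7, 3, 10, 6)
Factor λ_2 = (10, 1, 1, 8)
Factor λ_3 = (5, 0, 10, 9)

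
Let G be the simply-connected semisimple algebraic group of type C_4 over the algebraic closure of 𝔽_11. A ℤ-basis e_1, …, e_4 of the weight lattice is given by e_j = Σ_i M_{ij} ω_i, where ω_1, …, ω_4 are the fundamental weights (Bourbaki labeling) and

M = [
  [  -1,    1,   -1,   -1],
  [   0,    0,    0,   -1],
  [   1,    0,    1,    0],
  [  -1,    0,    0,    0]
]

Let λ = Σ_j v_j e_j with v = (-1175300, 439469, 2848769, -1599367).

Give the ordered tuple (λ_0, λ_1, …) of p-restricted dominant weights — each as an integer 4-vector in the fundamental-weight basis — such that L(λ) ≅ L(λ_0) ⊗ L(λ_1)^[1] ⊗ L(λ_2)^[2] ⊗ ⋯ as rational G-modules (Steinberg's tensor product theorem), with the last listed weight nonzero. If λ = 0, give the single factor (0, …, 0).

ω-coordinates c = M·v, v = (-1175300, 439469, 2848769, -1599367):
  c_1 = -1*-1175300 + 1*439469 + -1*2848769 + -1*-1599367 = 365367
  c_2 = 0*-1175300 + 0*439469 + 0*2848769 + -1*-1599367 = 1599367
  c_3 = 1*-1175300 + 0*439469 + 1*2848769 + 0*-1599367 = 1673469
  c_4 = -1*-1175300 + 0*439469 + 0*2848769 + 0*-1599367 = 1175300
Expand coordinatewise in base 11:
  c_1 = 365367 = 2·11^0 + 6·11^1 + 5·11^2 + 10·11^3 + 2·11^4 + 2·11^5
  c_2 = 1599367 = 0·11^0 + 10·11^1 + 6·11^2 + 2·11^3 + 10·11^4 + 9·11^5
  c_3 = 1673469 = 6·11^0 + 3·11^1 + 3·11^2 + 3·11^3 + 4·11^4 + 10·11^5
  c_4 = 1175300 = 5·11^0 + 2·11^1 + 0·11^2 + 3·11^3 + 3·11^4 + 7·11^5
λ_0 = (2, 0, 6, 5)
λ_1 = (6, 10, 3, 2)
λ_2 = (5, 6, 3, 0)
λ_3 = (10, 2, 3, 3)
λ_4 = (2, 10, 4, 3)
λ_5 = (2, 9, 10, 7)

((2, 0, 6, 5), (6, 10, 3, 2), (5, 6, 3, 0), (10, 2, 3, 3), (2, 10, 4, 3), (2, 9, 10, 7))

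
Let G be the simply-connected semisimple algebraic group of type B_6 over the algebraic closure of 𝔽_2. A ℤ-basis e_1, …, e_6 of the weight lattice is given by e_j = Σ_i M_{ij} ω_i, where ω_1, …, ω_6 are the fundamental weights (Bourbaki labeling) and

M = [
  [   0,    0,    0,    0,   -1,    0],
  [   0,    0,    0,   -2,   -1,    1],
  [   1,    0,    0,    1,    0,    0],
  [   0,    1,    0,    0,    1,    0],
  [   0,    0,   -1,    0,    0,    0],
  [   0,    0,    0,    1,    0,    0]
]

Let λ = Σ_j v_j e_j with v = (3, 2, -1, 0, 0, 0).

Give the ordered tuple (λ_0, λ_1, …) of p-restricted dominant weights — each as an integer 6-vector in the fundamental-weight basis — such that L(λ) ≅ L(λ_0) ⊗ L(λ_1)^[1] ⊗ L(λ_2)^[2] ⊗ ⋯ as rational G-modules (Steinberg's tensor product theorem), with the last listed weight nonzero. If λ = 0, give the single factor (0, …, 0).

Compute c_i = Σ_j M_{ij} v_j with v = (3, 2, -1, 0, 0, 0):
  c_1 = 0*3 + 0*2 + 0*-1 + 0*0 + -1*0 + 0*0 = 0
  c_2 = 0*3 + 0*2 + 0*-1 + -2*0 + -1*0 + 1*0 = 0
  c_3 = 1*3 + 0*2 + 0*-1 + 1*0 + 0*0 + 0*0 = 3
  c_4 = 0*3 + 1*2 + 0*-1 + 0*0 + 1*0 + 0*0 = 2
  c_5 = 0*3 + 0*2 + -1*-1 + 0*0 + 0*0 + 0*0 = 1
  c_6 = 0*3 + 0*2 + 0*-1 + 1*0 + 0*0 + 0*0 = 0
Writing each c_i in base p = 2:
  c_1 = 0
  c_2 = 0
  c_3 = 3 = 1·2^0 + 1·2^1
  c_4 = 2 = 0·2^0 + 1·2^1
  c_5 = 1 = 1·2^0
  c_6 = 0
p-restricted factor λ_0 = (0, 0, 1, 0, 1, 0)
p-restricted factor λ_1 = (0, 0, 1, 1, 0, 0)

((0, 0, 1, 0, 1, 0), (0, 0, 1, 1, 0, 0))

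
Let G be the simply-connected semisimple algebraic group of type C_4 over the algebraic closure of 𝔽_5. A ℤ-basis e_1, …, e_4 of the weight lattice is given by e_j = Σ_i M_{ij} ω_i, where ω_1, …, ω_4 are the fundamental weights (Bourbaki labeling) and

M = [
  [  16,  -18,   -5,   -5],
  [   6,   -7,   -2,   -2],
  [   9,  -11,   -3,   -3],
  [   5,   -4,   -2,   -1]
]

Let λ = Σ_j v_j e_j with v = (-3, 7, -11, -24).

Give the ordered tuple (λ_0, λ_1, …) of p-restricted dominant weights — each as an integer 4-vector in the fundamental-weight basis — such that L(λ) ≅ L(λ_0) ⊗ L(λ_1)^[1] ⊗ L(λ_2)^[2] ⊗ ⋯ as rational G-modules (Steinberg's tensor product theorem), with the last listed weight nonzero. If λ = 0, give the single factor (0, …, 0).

Converting to the ω-basis (c_i = row i of M dotted with v = (-3, 7, -11, -24)):
  c_1 = 16*-3 + -18*7 + -5*-11 + -5*-24 = 1
  c_2 = 6*-3 + -7*7 + -2*-11 + -2*-24 = 3
  c_3 = 9*-3 + -11*7 + -3*-11 + -3*-24 = 1
  c_4 = 5*-3 + -4*7 + -2*-11 + -1*-24 = 3
p = 5; digits c_i = Σ_j d_{ij}·5^j, 0 ≤ d_{ij} < 5:
  c_1 = 1 = 1·5^0
  c_2 = 3 = 3·5^0
  c_3 = 1 = 1·5^0
  c_4 = 3 = 3·5^0
p-restricted factor λ_0 = (1, 3, 1, 3)

((1, 3, 1, 3),)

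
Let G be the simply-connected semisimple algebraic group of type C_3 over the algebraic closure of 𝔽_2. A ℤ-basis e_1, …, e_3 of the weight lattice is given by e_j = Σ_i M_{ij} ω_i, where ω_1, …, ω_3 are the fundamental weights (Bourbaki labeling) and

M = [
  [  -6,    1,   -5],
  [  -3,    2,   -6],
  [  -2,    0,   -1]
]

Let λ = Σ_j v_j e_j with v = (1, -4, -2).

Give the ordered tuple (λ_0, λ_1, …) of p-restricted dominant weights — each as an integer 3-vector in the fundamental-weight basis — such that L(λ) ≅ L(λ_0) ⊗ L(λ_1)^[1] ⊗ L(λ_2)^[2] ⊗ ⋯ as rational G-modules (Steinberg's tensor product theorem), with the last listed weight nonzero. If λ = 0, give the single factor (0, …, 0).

Compute c_i = Σ_j M_{ij} v_j with v = (1, -4, -2):
  c_1 = (-6)·(1) + (1)·(-4) + (-5)·(-2) = 0
  c_2 = (-3)·(1) + (2)·(-4) + (-6)·(-2) = 1
  c_3 = (-2)·(1) + (0)·(-4) + (-1)·(-2) = 0
Writing each c_i in base p = 2:
  c_1 = 0
  c_2 = 1 = 1·2^0
  c_3 = 0
Factor λ_0 = (0, 1, 0)

((0, 1, 0),)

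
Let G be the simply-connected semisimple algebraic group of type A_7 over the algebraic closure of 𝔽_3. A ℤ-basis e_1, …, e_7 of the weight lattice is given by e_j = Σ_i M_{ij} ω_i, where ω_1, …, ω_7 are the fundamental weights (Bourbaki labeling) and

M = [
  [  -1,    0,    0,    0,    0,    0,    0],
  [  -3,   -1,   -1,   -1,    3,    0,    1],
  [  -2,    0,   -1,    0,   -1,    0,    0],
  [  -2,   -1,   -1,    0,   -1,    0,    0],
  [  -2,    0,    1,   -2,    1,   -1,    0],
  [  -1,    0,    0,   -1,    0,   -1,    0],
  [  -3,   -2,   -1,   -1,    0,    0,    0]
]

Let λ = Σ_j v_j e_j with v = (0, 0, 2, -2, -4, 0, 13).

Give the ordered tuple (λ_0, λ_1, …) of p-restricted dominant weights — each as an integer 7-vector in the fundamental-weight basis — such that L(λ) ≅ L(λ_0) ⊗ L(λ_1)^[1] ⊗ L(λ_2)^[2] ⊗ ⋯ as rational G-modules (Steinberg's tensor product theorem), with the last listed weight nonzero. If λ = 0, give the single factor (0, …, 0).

((0, 1, 2, 2, 2, 2, 0),)

Compute c_i = Σ_j M_{ij} v_j with v = (0, 0, 2, -2, -4, 0, 13):
  c_1 = (-1)·(0) + 0·0 + 0·2 + (0)·(-2) + (0)·(-4) + 0·0 + 0·13 = 0
  c_2 = (-3)·(0) + (-1)·(0) + (-1)·(2) + (-1)·(-2) + (3)·(-4) + 0·0 + 1·13 = 1
  c_3 = (-2)·(0) + 0·0 + (-1)·(2) + (0)·(-2) + (-1)·(-4) + 0·0 + 0·13 = 2
  c_4 = (-2)·(0) + (-1)·(0) + (-1)·(2) + (0)·(-2) + (-1)·(-4) + 0·0 + 0·13 = 2
  c_5 = (-2)·(0) + 0·0 + 1·2 + (-2)·(-2) + (1)·(-4) + (-1)·(0) + 0·13 = 2
  c_6 = (-1)·(0) + 0·0 + 0·2 + (-1)·(-2) + (0)·(-4) + (-1)·(0) + 0·13 = 2
  c_7 = (-3)·(0) + (-2)·(0) + (-1)·(2) + (-1)·(-2) + (0)·(-4) + 0·0 + 0·13 = 0
Base-3 expansion of each c_i:
  c_1 = 0
  c_2 = 1 = 1·3^0
  c_3 = 2 = 2·3^0
  c_4 = 2 = 2·3^0
  c_5 = 2 = 2·3^0
  c_6 = 2 = 2·3^0
  c_7 = 0
p-restricted factor λ_0 = (0, 1, 2, 2, 2, 2, 0)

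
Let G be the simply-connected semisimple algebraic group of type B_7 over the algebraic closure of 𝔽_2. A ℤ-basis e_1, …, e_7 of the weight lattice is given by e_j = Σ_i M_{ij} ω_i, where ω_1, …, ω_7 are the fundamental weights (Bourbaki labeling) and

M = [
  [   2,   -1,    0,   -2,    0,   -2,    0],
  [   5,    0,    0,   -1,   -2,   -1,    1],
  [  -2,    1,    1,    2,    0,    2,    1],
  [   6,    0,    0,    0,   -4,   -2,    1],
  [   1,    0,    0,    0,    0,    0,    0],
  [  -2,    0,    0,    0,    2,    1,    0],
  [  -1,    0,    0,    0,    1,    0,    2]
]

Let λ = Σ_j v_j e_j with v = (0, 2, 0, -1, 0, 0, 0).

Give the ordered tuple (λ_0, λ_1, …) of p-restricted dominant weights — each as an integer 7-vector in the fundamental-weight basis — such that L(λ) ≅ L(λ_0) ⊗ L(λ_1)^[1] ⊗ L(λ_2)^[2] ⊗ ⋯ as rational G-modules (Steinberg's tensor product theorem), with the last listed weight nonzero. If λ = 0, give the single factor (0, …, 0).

Converting to the ω-basis (c_i = row i of M dotted with v = (0, 2, 0, -1, 0, 0, 0)):
  c_1 = 2·0 + (-1)·(2) + 0·0 + (-2)·(-1) + 0·0 + (-2)·(0) + 0·0 = 0
  c_2 = 5·0 + 0·2 + 0·0 + (-1)·(-1) + (-2)·(0) + (-1)·(0) + 1·0 = 1
  c_3 = (-2)·(0) + 1·2 + 1·0 + (2)·(-1) + 0·0 + 2·0 + 1·0 = 0
  c_4 = 6·0 + 0·2 + 0·0 + (0)·(-1) + (-4)·(0) + (-2)·(0) + 1·0 = 0
  c_5 = 1·0 + 0·2 + 0·0 + (0)·(-1) + 0·0 + 0·0 + 0·0 = 0
  c_6 = (-2)·(0) + 0·2 + 0·0 + (0)·(-1) + 2·0 + 1·0 + 0·0 = 0
  c_7 = (-1)·(0) + 0·2 + 0·0 + (0)·(-1) + 1·0 + 0·0 + 2·0 = 0
Writing each c_i in base p = 2:
  c_1 = 0
  c_2 = 1 = 1·2^0
  c_3 = 0
  c_4 = 0
  c_5 = 0
  c_6 = 0
  c_7 = 0
p-restricted factor λ_0 = (0, 1, 0, 0, 0, 0, 0)

((0, 1, 0, 0, 0, 0, 0),)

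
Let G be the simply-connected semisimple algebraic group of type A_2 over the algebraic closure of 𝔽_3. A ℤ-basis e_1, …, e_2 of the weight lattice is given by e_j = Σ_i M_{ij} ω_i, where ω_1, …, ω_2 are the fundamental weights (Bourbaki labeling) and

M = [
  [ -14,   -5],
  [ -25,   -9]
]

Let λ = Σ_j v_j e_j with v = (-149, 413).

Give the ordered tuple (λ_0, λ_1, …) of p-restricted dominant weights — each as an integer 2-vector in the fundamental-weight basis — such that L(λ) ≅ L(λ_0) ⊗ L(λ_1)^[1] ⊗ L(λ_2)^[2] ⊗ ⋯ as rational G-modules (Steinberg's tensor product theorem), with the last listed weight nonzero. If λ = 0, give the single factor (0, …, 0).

Compute c_i = Σ_j M_{ij} v_j with v = (-149, 413):
  c_1 = (-14)·(-149) + (-5)·(413) = 21
  c_2 = (-25)·(-149) + (-9)·(413) = 8
p = 3; digits c_i = Σ_j d_{ij}·3^j, 0 ≤ d_{ij} < 3:
  c_1 = 21 = 0·3^0 + 1·3^1 + 2·3^2
  c_2 = 8 = 2·3^0 + 2·3^1
λ_0 = (0, 2)
λ_1 = (1, 2)
λ_2 = (2, 0)

((0, 2), (1, 2), (2, 0))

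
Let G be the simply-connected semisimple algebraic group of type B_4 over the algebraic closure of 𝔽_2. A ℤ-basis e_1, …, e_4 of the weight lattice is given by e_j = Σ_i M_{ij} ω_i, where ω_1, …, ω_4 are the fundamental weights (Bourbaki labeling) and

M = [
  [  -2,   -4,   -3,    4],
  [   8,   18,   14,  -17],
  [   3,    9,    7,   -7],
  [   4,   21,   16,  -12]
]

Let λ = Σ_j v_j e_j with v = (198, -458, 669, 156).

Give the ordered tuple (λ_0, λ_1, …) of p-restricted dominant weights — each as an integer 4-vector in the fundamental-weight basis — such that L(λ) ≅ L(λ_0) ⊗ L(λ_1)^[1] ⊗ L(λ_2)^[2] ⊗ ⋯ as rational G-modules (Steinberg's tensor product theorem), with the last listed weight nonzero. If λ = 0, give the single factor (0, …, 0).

Converting to the ω-basis (c_i = row i of M dotted with v = (198, -458, 669, 156)):
  c_1 = -2*198 + -4*-458 + -3*669 + 4*156 = 53
  c_2 = 8*198 + 18*-458 + 14*669 + -17*156 = 54
  c_3 = 3*198 + 9*-458 + 7*669 + -7*156 = 63
  c_4 = 4*198 + 21*-458 + 16*669 + -12*156 = 6
Expand coordinatewise in base 2:
  c_1 = 53 = 1·2^0 + 0·2^1 + 1·2^2 + 0·2^3 + 1·2^4 + 1·2^5
  c_2 = 54 = 0·2^0 + 1·2^1 + 1·2^2 + 0·2^3 + 1·2^4 + 1·2^5
  c_3 = 63 = 1·2^0 + 1·2^1 + 1·2^2 + 1·2^3 + 1·2^4 + 1·2^5
  c_4 = 6 = 0·2^0 + 1·2^1 + 1·2^2
λ_0 = (1, 0, 1, 0)
λ_1 = (0, 1, 1, 1)
λ_2 = (1, 1, 1, 1)
λ_3 = (0, 0, 1, 0)
λ_4 = (1, 1, 1, 0)
λ_5 = (1, 1, 1, 0)

((1, 0, 1, 0), (0, 1, 1, 1), (1, 1, 1, 1), (0, 0, 1, 0), (1, 1, 1, 0), (1, 1, 1, 0))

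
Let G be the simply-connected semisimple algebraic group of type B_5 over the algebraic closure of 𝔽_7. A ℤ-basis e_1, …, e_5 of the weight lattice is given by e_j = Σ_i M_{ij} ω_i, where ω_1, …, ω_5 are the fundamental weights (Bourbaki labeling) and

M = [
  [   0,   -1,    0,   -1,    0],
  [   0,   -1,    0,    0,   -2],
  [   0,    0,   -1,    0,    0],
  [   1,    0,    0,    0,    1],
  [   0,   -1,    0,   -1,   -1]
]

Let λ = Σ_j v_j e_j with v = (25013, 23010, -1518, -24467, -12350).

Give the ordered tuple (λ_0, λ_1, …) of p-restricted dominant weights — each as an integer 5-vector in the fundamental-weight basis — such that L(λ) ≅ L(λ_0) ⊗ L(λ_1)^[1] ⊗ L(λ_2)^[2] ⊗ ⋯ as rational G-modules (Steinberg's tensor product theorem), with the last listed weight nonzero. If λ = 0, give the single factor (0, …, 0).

((1, 3, 6, 0, 3), (5, 3, 6, 3, 5), (1, 6, 2, 6, 1), (4, 4, 4, 1, 5), (0, 0, 0, 5, 5))

ω-coordinates c = M·v, v = (25013, 23010, -1518, -24467, -12350):
  c_1 = 0·25013 + (-1)·(23010) + (0)·(-1518) + (-1)·(-24467) + (0)·(-12350) = 1457
  c_2 = 0·25013 + (-1)·(23010) + (0)·(-1518) + (0)·(-24467) + (-2)·(-12350) = 1690
  c_3 = 0·25013 + 0·23010 + (-1)·(-1518) + (0)·(-24467) + (0)·(-12350) = 1518
  c_4 = 1·25013 + 0·23010 + (0)·(-1518) + (0)·(-24467) + (1)·(-12350) = 12663
  c_5 = 0·25013 + (-1)·(23010) + (0)·(-1518) + (-1)·(-24467) + (-1)·(-12350) = 13807
Expand coordinatewise in base 7:
  c_1 = 1457 = 1·7^0 + 5·7^1 + 1·7^2 + 4·7^3
  c_2 = 1690 = 3·7^0 + 3·7^1 + 6·7^2 + 4·7^3
  c_3 = 1518 = 6·7^0 + 6·7^1 + 2·7^2 + 4·7^3
  c_4 = 12663 = 0·7^0 + 3·7^1 + 6·7^2 + 1·7^3 + 5·7^4
  c_5 = 13807 = 3·7^0 + 5·7^1 + 1·7^2 + 5·7^3 + 5·7^4
p-restricted factor λ_0 = (1, 3, 6, 0, 3)
p-restricted factor λ_1 = (5, 3, 6, 3, 5)
p-restricted factor λ_2 = (1, 6, 2, 6, 1)
p-restricted factor λ_3 = (4, 4, 4, 1, 5)
p-restricted factor λ_4 = (0, 0, 0, 5, 5)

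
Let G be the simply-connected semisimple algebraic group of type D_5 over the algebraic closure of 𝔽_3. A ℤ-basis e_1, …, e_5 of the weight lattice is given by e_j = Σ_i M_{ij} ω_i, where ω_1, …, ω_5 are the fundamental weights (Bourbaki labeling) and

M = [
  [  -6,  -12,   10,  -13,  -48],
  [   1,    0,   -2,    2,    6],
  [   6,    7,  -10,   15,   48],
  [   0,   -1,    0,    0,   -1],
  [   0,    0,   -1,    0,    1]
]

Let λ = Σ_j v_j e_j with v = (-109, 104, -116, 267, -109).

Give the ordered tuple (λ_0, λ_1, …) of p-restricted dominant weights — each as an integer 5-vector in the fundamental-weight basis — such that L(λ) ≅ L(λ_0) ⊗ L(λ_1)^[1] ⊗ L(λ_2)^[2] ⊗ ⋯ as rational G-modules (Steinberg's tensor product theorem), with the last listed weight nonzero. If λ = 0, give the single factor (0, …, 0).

((1, 0, 1, 2, 1), (2, 1, 2, 1, 2))

ω-coordinates c = M·v, v = (-109, 104, -116, 267, -109):
  c_1 = (-6)·(-109) + (-12)·(104) + (10)·(-116) + (-13)·(267) + (-48)·(-109) = 7
  c_2 = (1)·(-109) + 0·104 + (-2)·(-116) + 2·267 + (6)·(-109) = 3
  c_3 = (6)·(-109) + 7·104 + (-10)·(-116) + 15·267 + (48)·(-109) = 7
  c_4 = (0)·(-109) + (-1)·(104) + (0)·(-116) + 0·267 + (-1)·(-109) = 5
  c_5 = (0)·(-109) + 0·104 + (-1)·(-116) + 0·267 + (1)·(-109) = 7
Expand coordinatewise in base 3:
  c_1 = 7 = 1·3^0 + 2·3^1
  c_2 = 3 = 0·3^0 + 1·3^1
  c_3 = 7 = 1·3^0 + 2·3^1
  c_4 = 5 = 2·3^0 + 1·3^1
  c_5 = 7 = 1·3^0 + 2·3^1
λ_0 = (1, 0, 1, 2, 1)
λ_1 = (2, 1, 2, 1, 2)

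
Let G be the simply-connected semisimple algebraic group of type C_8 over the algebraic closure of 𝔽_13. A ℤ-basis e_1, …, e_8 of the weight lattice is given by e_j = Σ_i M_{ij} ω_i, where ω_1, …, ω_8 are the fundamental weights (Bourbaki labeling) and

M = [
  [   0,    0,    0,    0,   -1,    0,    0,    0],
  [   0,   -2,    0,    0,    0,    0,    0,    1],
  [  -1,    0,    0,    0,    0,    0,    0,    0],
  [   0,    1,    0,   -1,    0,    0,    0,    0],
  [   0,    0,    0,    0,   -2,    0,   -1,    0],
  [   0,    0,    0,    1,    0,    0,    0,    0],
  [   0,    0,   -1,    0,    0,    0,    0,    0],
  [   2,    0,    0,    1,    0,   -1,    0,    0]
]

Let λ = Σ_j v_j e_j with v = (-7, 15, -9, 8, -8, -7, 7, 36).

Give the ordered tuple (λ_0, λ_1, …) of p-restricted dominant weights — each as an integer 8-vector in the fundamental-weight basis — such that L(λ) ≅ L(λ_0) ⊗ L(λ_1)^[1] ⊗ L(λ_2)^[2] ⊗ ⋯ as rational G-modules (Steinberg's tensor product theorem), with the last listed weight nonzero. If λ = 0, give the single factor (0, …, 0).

Compute c_i = Σ_j M_{ij} v_j with v = (-7, 15, -9, 8, -8, -7, 7, 36):
  c_1 = (0)·(-7) + 0·15 + (0)·(-9) + 0·8 + (-1)·(-8) + (0)·(-7) + 0·7 + 0·36 = 8
  c_2 = (0)·(-7) + (-2)·(15) + (0)·(-9) + 0·8 + (0)·(-8) + (0)·(-7) + 0·7 + 1·36 = 6
  c_3 = (-1)·(-7) + 0·15 + (0)·(-9) + 0·8 + (0)·(-8) + (0)·(-7) + 0·7 + 0·36 = 7
  c_4 = (0)·(-7) + 1·15 + (0)·(-9) + (-1)·(8) + (0)·(-8) + (0)·(-7) + 0·7 + 0·36 = 7
  c_5 = (0)·(-7) + 0·15 + (0)·(-9) + 0·8 + (-2)·(-8) + (0)·(-7) + (-1)·(7) + 0·36 = 9
  c_6 = (0)·(-7) + 0·15 + (0)·(-9) + 1·8 + (0)·(-8) + (0)·(-7) + 0·7 + 0·36 = 8
  c_7 = (0)·(-7) + 0·15 + (-1)·(-9) + 0·8 + (0)·(-8) + (0)·(-7) + 0·7 + 0·36 = 9
  c_8 = (2)·(-7) + 0·15 + (0)·(-9) + 1·8 + (0)·(-8) + (-1)·(-7) + 0·7 + 0·36 = 1
Writing each c_i in base p = 13:
  c_1 = 8 = 8·13^0
  c_2 = 6 = 6·13^0
  c_3 = 7 = 7·13^0
  c_4 = 7 = 7·13^0
  c_5 = 9 = 9·13^0
  c_6 = 8 = 8·13^0
  c_7 = 9 = 9·13^0
  c_8 = 1 = 1·13^0
p-restricted factor λ_0 = (8, 6, 7, 7, 9, 8, 9, 1)

((8, 6, 7, 7, 9, 8, 9, 1),)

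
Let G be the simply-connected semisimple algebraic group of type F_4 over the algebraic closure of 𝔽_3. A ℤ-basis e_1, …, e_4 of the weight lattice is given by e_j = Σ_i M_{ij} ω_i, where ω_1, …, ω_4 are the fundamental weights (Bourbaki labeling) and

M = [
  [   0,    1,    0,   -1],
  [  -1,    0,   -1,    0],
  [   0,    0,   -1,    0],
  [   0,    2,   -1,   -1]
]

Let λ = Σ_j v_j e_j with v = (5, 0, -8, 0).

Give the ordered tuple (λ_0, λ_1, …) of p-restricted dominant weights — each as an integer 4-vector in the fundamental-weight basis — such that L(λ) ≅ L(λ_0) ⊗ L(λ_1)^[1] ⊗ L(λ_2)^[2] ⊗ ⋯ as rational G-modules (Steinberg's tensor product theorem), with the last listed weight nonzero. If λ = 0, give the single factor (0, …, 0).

In the fundamental-weight basis, λ has coordinates c = M·v (v = (5, 0, -8, 0)):
  c_1 = (0)·(5) + (1)·(0) + (0)·(-8) + (-1)·(0) = 0
  c_2 = (-1)·(5) + (0)·(0) + (-1)·(-8) + (0)·(0) = 3
  c_3 = (0)·(5) + (0)·(0) + (-1)·(-8) + (0)·(0) = 8
  c_4 = (0)·(5) + (2)·(0) + (-1)·(-8) + (-1)·(0) = 8
p = 3; digits c_i = Σ_j d_{ij}·3^j, 0 ≤ d_{ij} < 3:
  c_1 = 0
  c_2 = 3 = 0·3^0 + 1·3^1
  c_3 = 8 = 2·3^0 + 2·3^1
  c_4 = 8 = 2·3^0 + 2·3^1
λ_0 = (0, 0, 2, 2)
λ_1 = (0, 1, 2, 2)

((0, 0, 2, 2), (0, 1, 2, 2))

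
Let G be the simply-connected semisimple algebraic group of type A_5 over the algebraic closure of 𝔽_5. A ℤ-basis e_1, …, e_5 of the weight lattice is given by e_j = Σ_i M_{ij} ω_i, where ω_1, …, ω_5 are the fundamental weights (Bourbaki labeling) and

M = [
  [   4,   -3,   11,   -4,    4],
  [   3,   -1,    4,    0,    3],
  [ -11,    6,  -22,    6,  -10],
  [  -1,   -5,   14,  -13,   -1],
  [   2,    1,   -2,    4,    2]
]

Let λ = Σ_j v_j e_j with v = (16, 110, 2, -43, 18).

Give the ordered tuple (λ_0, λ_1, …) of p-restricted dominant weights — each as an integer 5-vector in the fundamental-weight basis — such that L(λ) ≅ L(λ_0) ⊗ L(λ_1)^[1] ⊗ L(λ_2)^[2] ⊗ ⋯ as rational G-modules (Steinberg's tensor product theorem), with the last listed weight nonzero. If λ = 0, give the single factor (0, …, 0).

Compute c_i = Σ_j M_{ij} v_j with v = (16, 110, 2, -43, 18):
  c_1 = (4)·(16) + (-3)·(110) + (11)·(2) + (-4)·(-43) + (4)·(18) = 0
  c_2 = (3)·(16) + (-1)·(110) + (4)·(2) + (0)·(-43) + (3)·(18) = 0
  c_3 = (-11)·(16) + (6)·(110) + (-22)·(2) + (6)·(-43) + (-10)·(18) = 2
  c_4 = (-1)·(16) + (-5)·(110) + (14)·(2) + (-13)·(-43) + (-1)·(18) = 3
  c_5 = (2)·(16) + (1)·(110) + (-2)·(2) + (4)·(-43) + (2)·(18) = 2
p = 5; digits c_i = Σ_j d_{ij}·5^j, 0 ≤ d_{ij} < 5:
  c_1 = 0
  c_2 = 0
  c_3 = 2 = 2·5^0
  c_4 = 3 = 3·5^0
  c_5 = 2 = 2·5^0
λ_0 = (0, 0, 2, 3, 2)

((0, 0, 2, 3, 2),)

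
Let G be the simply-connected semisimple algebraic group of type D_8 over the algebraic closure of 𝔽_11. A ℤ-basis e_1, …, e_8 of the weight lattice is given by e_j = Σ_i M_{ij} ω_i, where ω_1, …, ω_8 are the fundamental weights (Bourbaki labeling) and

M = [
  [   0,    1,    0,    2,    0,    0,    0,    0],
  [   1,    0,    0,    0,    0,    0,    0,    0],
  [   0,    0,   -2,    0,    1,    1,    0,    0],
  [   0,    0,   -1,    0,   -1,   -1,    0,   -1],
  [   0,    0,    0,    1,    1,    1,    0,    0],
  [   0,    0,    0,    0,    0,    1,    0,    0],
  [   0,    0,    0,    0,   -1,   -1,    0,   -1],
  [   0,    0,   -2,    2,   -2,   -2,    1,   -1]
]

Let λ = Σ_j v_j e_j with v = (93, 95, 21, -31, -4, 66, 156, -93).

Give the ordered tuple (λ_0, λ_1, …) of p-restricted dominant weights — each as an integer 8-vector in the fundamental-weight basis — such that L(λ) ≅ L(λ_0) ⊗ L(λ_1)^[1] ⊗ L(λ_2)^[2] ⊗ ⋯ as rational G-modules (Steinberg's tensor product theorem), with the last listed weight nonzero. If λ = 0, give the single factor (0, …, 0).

((0, 5, 9, 10, 9, 0, 9, 10), (3, 8, 1, 0, 2, 6, 2, 1))

Converting to the ω-basis (c_i = row i of M dotted with v = (93, 95, 21, -31, -4, 66, 156, -93)):
  c_1 = 0·93 + 1·95 + 0·21 + (2)·(-31) + (0)·(-4) + 0·66 + 0·156 + (0)·(-93) = 33
  c_2 = 1·93 + 0·95 + 0·21 + (0)·(-31) + (0)·(-4) + 0·66 + 0·156 + (0)·(-93) = 93
  c_3 = 0·93 + 0·95 + (-2)·(21) + (0)·(-31) + (1)·(-4) + 1·66 + 0·156 + (0)·(-93) = 20
  c_4 = 0·93 + 0·95 + (-1)·(21) + (0)·(-31) + (-1)·(-4) + (-1)·(66) + 0·156 + (-1)·(-93) = 10
  c_5 = 0·93 + 0·95 + 0·21 + (1)·(-31) + (1)·(-4) + 1·66 + 0·156 + (0)·(-93) = 31
  c_6 = 0·93 + 0·95 + 0·21 + (0)·(-31) + (0)·(-4) + 1·66 + 0·156 + (0)·(-93) = 66
  c_7 = 0·93 + 0·95 + 0·21 + (0)·(-31) + (-1)·(-4) + (-1)·(66) + 0·156 + (-1)·(-93) = 31
  c_8 = 0·93 + 0·95 + (-2)·(21) + (2)·(-31) + (-2)·(-4) + (-2)·(66) + 1·156 + (-1)·(-93) = 21
Writing each c_i in base p = 11:
  c_1 = 33 = 0·11^0 + 3·11^1
  c_2 = 93 = 5·11^0 + 8·11^1
  c_3 = 20 = 9·11^0 + 1·11^1
  c_4 = 10 = 10·11^0
  c_5 = 31 = 9·11^0 + 2·11^1
  c_6 = 66 = 0·11^0 + 6·11^1
  c_7 = 31 = 9·11^0 + 2·11^1
  c_8 = 21 = 10·11^0 + 1·11^1
λ_0 = (0, 5, 9, 10, 9, 0, 9, 10)
λ_1 = (3, 8, 1, 0, 2, 6, 2, 1)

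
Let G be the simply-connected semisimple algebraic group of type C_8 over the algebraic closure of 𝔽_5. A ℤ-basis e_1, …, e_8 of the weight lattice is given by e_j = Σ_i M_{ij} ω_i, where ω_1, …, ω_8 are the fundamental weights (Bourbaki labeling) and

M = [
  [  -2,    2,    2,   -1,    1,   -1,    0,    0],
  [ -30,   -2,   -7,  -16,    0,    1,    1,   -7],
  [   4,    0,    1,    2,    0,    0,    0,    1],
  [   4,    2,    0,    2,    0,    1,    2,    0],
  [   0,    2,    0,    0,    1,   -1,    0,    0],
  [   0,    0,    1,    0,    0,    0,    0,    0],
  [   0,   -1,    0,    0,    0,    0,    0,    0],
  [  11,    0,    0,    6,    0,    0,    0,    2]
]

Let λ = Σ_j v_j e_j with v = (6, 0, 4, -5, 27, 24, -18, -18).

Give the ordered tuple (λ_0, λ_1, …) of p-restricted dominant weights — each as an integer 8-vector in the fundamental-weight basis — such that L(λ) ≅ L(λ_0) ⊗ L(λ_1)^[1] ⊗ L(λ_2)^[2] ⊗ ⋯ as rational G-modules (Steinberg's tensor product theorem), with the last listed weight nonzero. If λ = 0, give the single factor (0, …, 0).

Converting to the ω-basis (c_i = row i of M dotted with v = (6, 0, 4, -5, 27, 24, -18, -18)):
  c_1 = (-2)·(6) + 2·0 + 2·4 + (-1)·(-5) + 1·27 + (-1)·(24) + (0)·(-18) + (0)·(-18) = 4
  c_2 = (-30)·(6) + (-2)·(0) + (-7)·(4) + (-16)·(-5) + 0·27 + 1·24 + (1)·(-18) + (-7)·(-18) = 4
  c_3 = 4·6 + 0·0 + 1·4 + (2)·(-5) + 0·27 + 0·24 + (0)·(-18) + (1)·(-18) = 0
  c_4 = 4·6 + 2·0 + 0·4 + (2)·(-5) + 0·27 + 1·24 + (2)·(-18) + (0)·(-18) = 2
  c_5 = 0·6 + 2·0 + 0·4 + (0)·(-5) + 1·27 + (-1)·(24) + (0)·(-18) + (0)·(-18) = 3
  c_6 = 0·6 + 0·0 + 1·4 + (0)·(-5) + 0·27 + 0·24 + (0)·(-18) + (0)·(-18) = 4
  c_7 = 0·6 + (-1)·(0) + 0·4 + (0)·(-5) + 0·27 + 0·24 + (0)·(-18) + (0)·(-18) = 0
  c_8 = 11·6 + 0·0 + 0·4 + (6)·(-5) + 0·27 + 0·24 + (0)·(-18) + (2)·(-18) = 0
Expand coordinatewise in base 5:
  c_1 = 4 = 4·5^0
  c_2 = 4 = 4·5^0
  c_3 = 0
  c_4 = 2 = 2·5^0
  c_5 = 3 = 3·5^0
  c_6 = 4 = 4·5^0
  c_7 = 0
  c_8 = 0
p-restricted factor λ_0 = (4, 4, 0, 2, 3, 4, 0, 0)

((4, 4, 0, 2, 3, 4, 0, 0),)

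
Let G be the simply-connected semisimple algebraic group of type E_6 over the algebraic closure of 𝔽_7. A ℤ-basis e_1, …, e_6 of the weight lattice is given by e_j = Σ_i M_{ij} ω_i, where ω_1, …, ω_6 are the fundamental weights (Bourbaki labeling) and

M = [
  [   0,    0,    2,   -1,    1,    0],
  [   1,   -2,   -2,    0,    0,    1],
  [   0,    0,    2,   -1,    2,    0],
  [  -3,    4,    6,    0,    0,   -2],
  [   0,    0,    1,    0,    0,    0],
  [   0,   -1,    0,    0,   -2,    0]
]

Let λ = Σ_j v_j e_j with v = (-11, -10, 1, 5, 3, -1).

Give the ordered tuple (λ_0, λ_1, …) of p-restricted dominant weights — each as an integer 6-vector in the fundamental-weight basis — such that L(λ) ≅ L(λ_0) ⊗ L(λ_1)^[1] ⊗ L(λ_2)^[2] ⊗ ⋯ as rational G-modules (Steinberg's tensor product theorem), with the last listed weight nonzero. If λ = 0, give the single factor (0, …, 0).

In the fundamental-weight basis, λ has coordinates c = M·v (v = (-11, -10, 1, 5, 3, -1)):
  c_1 = (0)·(-11) + (0)·(-10) + 2·1 + (-1)·(5) + 1·3 + (0)·(-1) = 0
  c_2 = (1)·(-11) + (-2)·(-10) + (-2)·(1) + 0·5 + 0·3 + (1)·(-1) = 6
  c_3 = (0)·(-11) + (0)·(-10) + 2·1 + (-1)·(5) + 2·3 + (0)·(-1) = 3
  c_4 = (-3)·(-11) + (4)·(-10) + 6·1 + 0·5 + 0·3 + (-2)·(-1) = 1
  c_5 = (0)·(-11) + (0)·(-10) + 1·1 + 0·5 + 0·3 + (0)·(-1) = 1
  c_6 = (0)·(-11) + (-1)·(-10) + 0·1 + 0·5 + (-2)·(3) + (0)·(-1) = 4
Writing each c_i in base p = 7:
  c_1 = 0
  c_2 = 6 = 6·7^0
  c_3 = 3 = 3·7^0
  c_4 = 1 = 1·7^0
  c_5 = 1 = 1·7^0
  c_6 = 4 = 4·7^0
λ_0 = (0, 6, 3, 1, 1, 4)

((0, 6, 3, 1, 1, 4),)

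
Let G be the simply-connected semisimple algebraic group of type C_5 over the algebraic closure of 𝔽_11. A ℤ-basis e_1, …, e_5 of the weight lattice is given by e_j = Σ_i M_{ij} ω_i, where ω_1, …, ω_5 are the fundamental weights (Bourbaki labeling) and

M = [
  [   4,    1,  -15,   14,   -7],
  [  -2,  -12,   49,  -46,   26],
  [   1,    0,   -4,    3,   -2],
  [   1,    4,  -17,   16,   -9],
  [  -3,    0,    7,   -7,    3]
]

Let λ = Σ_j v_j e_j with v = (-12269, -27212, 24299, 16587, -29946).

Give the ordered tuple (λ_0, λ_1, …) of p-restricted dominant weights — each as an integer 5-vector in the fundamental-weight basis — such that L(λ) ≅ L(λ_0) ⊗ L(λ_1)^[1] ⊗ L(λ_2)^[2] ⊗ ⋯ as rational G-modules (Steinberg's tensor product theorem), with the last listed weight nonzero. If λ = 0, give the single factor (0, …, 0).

((0, 3, 1, 2, 7), (9, 1, 6, 9, 9), (8, 1, 1, 5, 7))

Compute c_i = Σ_j M_{ij} v_j with v = (-12269, -27212, 24299, 16587, -29946):
  c_1 = (4)·(-12269) + (1)·(-27212) + (-15)·(24299) + (14)·(16587) + (-7)·(-29946) = 1067
  c_2 = (-2)·(-12269) + (-12)·(-27212) + (49)·(24299) + (-46)·(16587) + (26)·(-29946) = 135
  c_3 = (1)·(-12269) + (0)·(-27212) + (-4)·(24299) + (3)·(16587) + (-2)·(-29946) = 188
  c_4 = (1)·(-12269) + (4)·(-27212) + (-17)·(24299) + (16)·(16587) + (-9)·(-29946) = 706
  c_5 = (-3)·(-12269) + (0)·(-27212) + (7)·(24299) + (-7)·(16587) + (3)·(-29946) = 953
Base-11 expansion of each c_i:
  c_1 = 1067 = 0·11^0 + 9·11^1 + 8·11^2
  c_2 = 135 = 3·11^0 + 1·11^1 + 1·11^2
  c_3 = 188 = 1·11^0 + 6·11^1 + 1·11^2
  c_4 = 706 = 2·11^0 + 9·11^1 + 5·11^2
  c_5 = 953 = 7·11^0 + 9·11^1 + 7·11^2
λ_0 = (0, 3, 1, 2, 7)
λ_1 = (9, 1, 6, 9, 9)
λ_2 = (8, 1, 1, 5, 7)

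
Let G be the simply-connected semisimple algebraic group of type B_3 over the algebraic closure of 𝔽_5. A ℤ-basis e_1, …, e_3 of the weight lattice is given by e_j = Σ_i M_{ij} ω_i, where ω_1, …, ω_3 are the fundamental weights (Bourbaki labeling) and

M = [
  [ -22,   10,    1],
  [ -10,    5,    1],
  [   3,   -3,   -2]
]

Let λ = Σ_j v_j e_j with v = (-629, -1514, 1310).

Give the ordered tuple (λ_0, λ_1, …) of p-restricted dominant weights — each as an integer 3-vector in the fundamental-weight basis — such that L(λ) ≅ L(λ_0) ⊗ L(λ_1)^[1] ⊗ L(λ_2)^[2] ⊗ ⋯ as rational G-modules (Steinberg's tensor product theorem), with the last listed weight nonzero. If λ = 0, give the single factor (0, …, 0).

((3, 0, 0), (1, 1, 2), (0, 1, 1))

Change of basis e → ω: c = M·v where v = (-629, -1514, 1310):
  c_1 = -22*-629 + 10*-1514 + 1*1310 = 8
  c_2 = -10*-629 + 5*-1514 + 1*1310 = 30
  c_3 = 3*-629 + -3*-1514 + -2*1310 = 35
p = 5; digits c_i = Σ_j d_{ij}·5^j, 0 ≤ d_{ij} < 5:
  c_1 = 8 = 3·5^0 + 1·5^1
  c_2 = 30 = 0·5^0 + 1·5^1 + 1·5^2
  c_3 = 35 = 0·5^0 + 2·5^1 + 1·5^2
p-restricted factor λ_0 = (3, 0, 0)
p-restricted factor λ_1 = (1, 1, 2)
p-restricted factor λ_2 = (0, 1, 1)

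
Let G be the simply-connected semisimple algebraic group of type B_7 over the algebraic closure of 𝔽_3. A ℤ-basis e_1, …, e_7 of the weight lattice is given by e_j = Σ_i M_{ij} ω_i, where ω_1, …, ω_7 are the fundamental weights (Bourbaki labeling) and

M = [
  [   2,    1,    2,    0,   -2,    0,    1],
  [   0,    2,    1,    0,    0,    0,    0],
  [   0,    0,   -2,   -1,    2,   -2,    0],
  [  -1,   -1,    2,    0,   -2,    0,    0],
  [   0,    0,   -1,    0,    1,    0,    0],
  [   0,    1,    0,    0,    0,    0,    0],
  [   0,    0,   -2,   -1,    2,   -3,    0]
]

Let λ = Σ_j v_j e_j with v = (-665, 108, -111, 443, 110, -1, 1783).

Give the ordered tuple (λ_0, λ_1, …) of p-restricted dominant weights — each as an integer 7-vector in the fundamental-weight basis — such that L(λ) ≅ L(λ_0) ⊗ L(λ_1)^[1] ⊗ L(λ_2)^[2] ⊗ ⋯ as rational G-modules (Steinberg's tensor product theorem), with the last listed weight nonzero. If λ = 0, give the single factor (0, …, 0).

In the fundamental-weight basis, λ has coordinates c = M·v (v = (-665, 108, -111, 443, 110, -1, 1783)):
  c_1 = (2)·(-665) + (1)·(108) + (2)·(-111) + (0)·(443) + (-2)·(110) + (0)·(-1) + (1)·(1783) = 119
  c_2 = (0)·(-665) + (2)·(108) + (1)·(-111) + (0)·(443) + (0)·(110) + (0)·(-1) + (0)·(1783) = 105
  c_3 = (0)·(-665) + (0)·(108) + (-2)·(-111) + (-1)·(443) + (2)·(110) + (-2)·(-1) + (0)·(1783) = 1
  c_4 = (-1)·(-665) + (-1)·(108) + (2)·(-111) + (0)·(443) + (-2)·(110) + (0)·(-1) + (0)·(1783) = 115
  c_5 = (0)·(-665) + (0)·(108) + (-1)·(-111) + (0)·(443) + (1)·(110) + (0)·(-1) + (0)·(1783) = 221
  c_6 = (0)·(-665) + (1)·(108) + (0)·(-111) + (0)·(443) + (0)·(110) + (0)·(-1) + (0)·(1783) = 108
  c_7 = (0)·(-665) + (0)·(108) + (-2)·(-111) + (-1)·(443) + (2)·(110) + (-3)·(-1) + (0)·(1783) = 2
Base-3 expansion of each c_i:
  c_1 = 119 = 2·3^0 + 0·3^1 + 1·3^2 + 1·3^3 + 1·3^4
  c_2 = 105 = 0·3^0 + 2·3^1 + 2·3^2 + 0·3^3 + 1·3^4
  c_3 = 1 = 1·3^0
  c_4 = 115 = 1·3^0 + 2·3^1 + 0·3^2 + 1·3^3 + 1·3^4
  c_5 = 221 = 2·3^0 + 1·3^1 + 0·3^2 + 2·3^3 + 2·3^4
  c_6 = 108 = 0·3^0 + 0·3^1 + 0·3^2 + 1·3^3 + 1·3^4
  c_7 = 2 = 2·3^0
λ_0 = (2, 0, 1, 1, 2, 0, 2)
λ_1 = (0, 2, 0, 2, 1, 0, 0)
λ_2 = (1, 2, 0, 0, 0, 0, 0)
λ_3 = (1, 0, 0, 1, 2, 1, 0)
λ_4 = (1, 1, 0, 1, 2, 1, 0)

((2, 0, 1, 1, 2, 0, 2), (0, 2, 0, 2, 1, 0, 0), (1, 2, 0, 0, 0, 0, 0), (1, 0, 0, 1, 2, 1, 0), (1, 1, 0, 1, 2, 1, 0))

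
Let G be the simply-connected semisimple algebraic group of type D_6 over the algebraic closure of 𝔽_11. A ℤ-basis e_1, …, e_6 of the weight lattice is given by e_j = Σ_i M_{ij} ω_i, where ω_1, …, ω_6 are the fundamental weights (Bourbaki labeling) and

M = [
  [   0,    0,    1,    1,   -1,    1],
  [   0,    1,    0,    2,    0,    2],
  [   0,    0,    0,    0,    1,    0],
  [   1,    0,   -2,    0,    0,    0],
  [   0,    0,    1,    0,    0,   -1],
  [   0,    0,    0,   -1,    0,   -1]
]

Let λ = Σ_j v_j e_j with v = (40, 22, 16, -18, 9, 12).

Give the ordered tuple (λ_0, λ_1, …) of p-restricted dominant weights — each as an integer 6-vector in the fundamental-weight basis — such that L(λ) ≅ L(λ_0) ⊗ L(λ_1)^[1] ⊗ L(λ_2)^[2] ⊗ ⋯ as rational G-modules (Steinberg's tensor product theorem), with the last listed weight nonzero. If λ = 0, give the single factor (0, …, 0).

In the fundamental-weight basis, λ has coordinates c = M·v (v = (40, 22, 16, -18, 9, 12)):
  c_1 = 0*40 + 0*22 + 1*16 + 1*-18 + -1*9 + 1*12 = 1
  c_2 = 0*40 + 1*22 + 0*16 + 2*-18 + 0*9 + 2*12 = 10
  c_3 = 0*40 + 0*22 + 0*16 + 0*-18 + 1*9 + 0*12 = 9
  c_4 = 1*40 + 0*22 + -2*16 + 0*-18 + 0*9 + 0*12 = 8
  c_5 = 0*40 + 0*22 + 1*16 + 0*-18 + 0*9 + -1*12 = 4
  c_6 = 0*40 + 0*22 + 0*16 + -1*-18 + 0*9 + -1*12 = 6
Expand coordinatewise in base 11:
  c_1 = 1 = 1·11^0
  c_2 = 10 = 10·11^0
  c_3 = 9 = 9·11^0
  c_4 = 8 = 8·11^0
  c_5 = 4 = 4·11^0
  c_6 = 6 = 6·11^0
Factor λ_0 = (1, 10, 9, 8, 4, 6)

((1, 10, 9, 8, 4, 6),)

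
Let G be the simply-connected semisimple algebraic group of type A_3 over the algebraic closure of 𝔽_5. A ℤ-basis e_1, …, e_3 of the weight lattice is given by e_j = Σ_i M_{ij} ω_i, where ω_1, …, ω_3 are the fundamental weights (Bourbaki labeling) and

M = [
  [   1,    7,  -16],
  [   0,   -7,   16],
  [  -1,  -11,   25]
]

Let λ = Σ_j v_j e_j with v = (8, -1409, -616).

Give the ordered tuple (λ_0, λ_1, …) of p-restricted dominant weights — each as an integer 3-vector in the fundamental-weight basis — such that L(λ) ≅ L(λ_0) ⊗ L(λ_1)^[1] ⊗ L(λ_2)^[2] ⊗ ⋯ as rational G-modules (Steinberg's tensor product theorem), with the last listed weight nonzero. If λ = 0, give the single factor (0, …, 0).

((1, 2, 1), (0, 1, 3), (0, 0, 3))

Change of basis e → ω: c = M·v where v = (8, -1409, -616):
  c_1 = 1·8 + (7)·(-1409) + (-16)·(-616) = 1
  c_2 = 0·8 + (-7)·(-1409) + (16)·(-616) = 7
  c_3 = (-1)·(8) + (-11)·(-1409) + (25)·(-616) = 91
p = 5; digits c_i = Σ_j d_{ij}·5^j, 0 ≤ d_{ij} < 5:
  c_1 = 1 = 1·5^0
  c_2 = 7 = 2·5^0 + 1·5^1
  c_3 = 91 = 1·5^0 + 3·5^1 + 3·5^2
Factor λ_0 = (1, 2, 1)
Factor λ_1 = (0, 1, 3)
Factor λ_2 = (0, 0, 3)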